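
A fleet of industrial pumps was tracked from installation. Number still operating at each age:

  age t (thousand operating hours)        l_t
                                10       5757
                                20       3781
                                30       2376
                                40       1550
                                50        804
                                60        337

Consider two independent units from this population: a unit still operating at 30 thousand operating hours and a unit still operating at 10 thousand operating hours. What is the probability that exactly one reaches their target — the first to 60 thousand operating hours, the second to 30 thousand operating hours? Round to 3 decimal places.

p₁ = l_60/l_30 = 337/2376 = 0.141835; p₂ = l_30/l_10 = 2376/5757 = 0.412715.
P(exactly one) = p₁(1−p₂) + (1−p₁)p₂ = 0.083298 + 0.354178 = 0.437475.

0.437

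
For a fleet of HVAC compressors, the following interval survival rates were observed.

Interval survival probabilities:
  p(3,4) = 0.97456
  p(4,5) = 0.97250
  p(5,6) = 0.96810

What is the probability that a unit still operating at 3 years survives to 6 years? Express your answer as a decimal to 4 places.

The overall survival probability is 0.97456 × 0.97250 × 0.96810.
= 0.917526.

0.9175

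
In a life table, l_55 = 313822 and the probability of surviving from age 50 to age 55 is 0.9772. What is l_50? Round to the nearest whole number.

l_50 = l_55 / p = 313822 / 0.9772 = 321144.

321144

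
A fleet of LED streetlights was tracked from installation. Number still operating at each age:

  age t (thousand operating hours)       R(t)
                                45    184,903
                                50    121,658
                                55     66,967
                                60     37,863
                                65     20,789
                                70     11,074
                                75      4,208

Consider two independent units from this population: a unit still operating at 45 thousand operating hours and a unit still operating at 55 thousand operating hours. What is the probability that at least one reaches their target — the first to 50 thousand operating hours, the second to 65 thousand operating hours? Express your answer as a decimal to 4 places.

p₁ = R(50)/R(45) = 121,658/184,903 = 0.657956; p₂ = R(65)/R(55) = 20,789/66,967 = 0.310436.
P(at least one) = 1 − (1−p₁)(1−p₂) = 1 − 0.342044 × 0.689564 = 0.764139.

0.7641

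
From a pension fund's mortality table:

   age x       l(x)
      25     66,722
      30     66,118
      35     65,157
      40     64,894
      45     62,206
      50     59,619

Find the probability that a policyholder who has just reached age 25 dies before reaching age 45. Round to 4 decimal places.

0.0677

P(die before 45 | alive at 25) = 1 − l(45)/l(25) = 1 − 62,206/66,722 = (4,516)/66,722 = 0.067684.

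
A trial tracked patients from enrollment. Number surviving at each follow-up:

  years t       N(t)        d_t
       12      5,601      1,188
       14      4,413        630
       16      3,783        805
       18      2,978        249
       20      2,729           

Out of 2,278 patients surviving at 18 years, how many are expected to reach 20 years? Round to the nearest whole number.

The relevant probability is 2,729/2,978 = 0.916387.
Expected number = 2,278 × 0.916387 = 2088.

2088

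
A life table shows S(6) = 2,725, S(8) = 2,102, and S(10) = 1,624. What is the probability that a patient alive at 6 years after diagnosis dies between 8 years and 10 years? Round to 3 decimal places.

0.175

This is the probability of reaching 8 but not 10, conditional on being alive at 6: (S(8) − S(10)) / S(6).
= (2,102 − 1,624) / 2,725 = 478 / 2,725 = 0.175413.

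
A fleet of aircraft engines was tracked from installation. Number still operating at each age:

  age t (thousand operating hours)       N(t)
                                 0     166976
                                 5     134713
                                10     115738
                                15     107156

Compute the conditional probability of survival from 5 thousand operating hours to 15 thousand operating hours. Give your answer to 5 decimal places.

0.79544

The conditional survival probability is N(15)/N(5) = 107156/134713 = 0.795439.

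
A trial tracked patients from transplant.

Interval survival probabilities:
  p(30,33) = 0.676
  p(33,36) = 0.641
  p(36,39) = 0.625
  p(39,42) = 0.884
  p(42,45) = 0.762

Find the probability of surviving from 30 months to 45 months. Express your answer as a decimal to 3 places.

The overall survival probability is 0.676 × 0.641 × 0.625 × 0.884 × 0.762.
= 0.182428.

0.182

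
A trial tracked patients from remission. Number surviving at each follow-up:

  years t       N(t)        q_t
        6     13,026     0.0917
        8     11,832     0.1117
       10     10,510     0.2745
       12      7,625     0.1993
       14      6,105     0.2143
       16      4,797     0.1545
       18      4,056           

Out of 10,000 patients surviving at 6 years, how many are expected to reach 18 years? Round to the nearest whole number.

The relevant probability is 4,056/13,026 = 0.311377.
Expected number = 10,000 × 0.311377 = 3114.

3114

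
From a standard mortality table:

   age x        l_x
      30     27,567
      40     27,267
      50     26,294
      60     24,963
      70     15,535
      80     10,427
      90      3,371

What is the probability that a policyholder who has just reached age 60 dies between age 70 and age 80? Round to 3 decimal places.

0.205

We want 10|10q60 = (l_70 − l_80)/l_60.
This is the probability of reaching 70 but not 80, conditional on being alive at 60: (l_70 − l_80) / l_60.
= (15,535 − 10,427) / 24,963 = 5,108 / 24,963 = 0.204623.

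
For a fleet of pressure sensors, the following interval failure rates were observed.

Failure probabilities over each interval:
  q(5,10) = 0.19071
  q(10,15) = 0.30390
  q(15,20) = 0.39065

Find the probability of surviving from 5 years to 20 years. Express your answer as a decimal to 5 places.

0.34328

The overall survival probability is (1 − 0.19071) × (1 − 0.30390) × (1 − 0.39065).
= 0.80929 × 0.69610 × 0.60935 = 0.343275.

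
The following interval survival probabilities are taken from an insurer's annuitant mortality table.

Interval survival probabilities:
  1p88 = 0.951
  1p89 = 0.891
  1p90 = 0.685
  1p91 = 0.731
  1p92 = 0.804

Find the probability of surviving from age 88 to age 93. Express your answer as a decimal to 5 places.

The overall survival probability is 0.951 × 0.891 × 0.685 × 0.731 × 0.804.
= 0.341132.

0.34113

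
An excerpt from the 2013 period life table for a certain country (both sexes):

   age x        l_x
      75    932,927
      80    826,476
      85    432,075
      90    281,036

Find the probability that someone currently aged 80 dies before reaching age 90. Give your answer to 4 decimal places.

0.6600

P(die before 90 | alive at 80) = 1 − l_90/l_80 = 1 − 281,036/826,476 = (545,440)/826,476 = 0.659959.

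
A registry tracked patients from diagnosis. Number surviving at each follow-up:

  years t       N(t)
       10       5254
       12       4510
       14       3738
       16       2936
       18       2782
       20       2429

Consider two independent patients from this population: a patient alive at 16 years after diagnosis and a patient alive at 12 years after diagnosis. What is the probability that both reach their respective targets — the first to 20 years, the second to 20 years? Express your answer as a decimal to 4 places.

0.4456

p₁ = N(20)/N(16) = 2429/2936 = 0.827316; p₂ = N(20)/N(12) = 2429/4510 = 0.538581.
P(both) = p₁ × p₂ = 0.827316 × 0.538581 = 0.445577.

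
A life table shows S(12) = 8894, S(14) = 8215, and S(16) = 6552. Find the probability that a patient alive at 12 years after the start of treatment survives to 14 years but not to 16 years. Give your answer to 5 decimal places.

This is the probability of reaching 14 but not 16, conditional on being alive at 12: (S(14) − S(16)) / S(12).
= (8215 − 6552) / 8894 = 1663 / 8894 = 0.186980.

0.18698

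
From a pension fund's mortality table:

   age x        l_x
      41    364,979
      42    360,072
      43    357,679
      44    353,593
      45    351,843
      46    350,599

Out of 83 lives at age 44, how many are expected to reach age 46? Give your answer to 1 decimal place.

82.3

The relevant probability is 350,599/353,593 = 0.991533.
Expected number = 83 × 0.991533 = 82.3.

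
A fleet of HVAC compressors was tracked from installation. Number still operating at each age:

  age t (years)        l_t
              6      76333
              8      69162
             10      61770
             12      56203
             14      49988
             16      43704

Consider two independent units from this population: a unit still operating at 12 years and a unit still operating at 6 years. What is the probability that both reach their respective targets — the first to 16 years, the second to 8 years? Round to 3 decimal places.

0.705

p₁ = l_16/l_12 = 43704/56203 = 0.777610; p₂ = l_8/l_6 = 69162/76333 = 0.906056.
P(both) = p₁ × p₂ = 0.777610 × 0.906056 = 0.704558.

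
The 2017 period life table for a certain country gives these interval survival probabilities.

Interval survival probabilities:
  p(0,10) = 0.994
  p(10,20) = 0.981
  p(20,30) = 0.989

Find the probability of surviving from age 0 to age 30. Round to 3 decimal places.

Survival from 0 to 30 is the product of surviving each interval: 0.994 × 0.981 × 0.989.
= 0.964388.

0.964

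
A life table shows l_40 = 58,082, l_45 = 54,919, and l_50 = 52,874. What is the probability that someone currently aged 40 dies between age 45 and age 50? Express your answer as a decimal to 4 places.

This is the probability of reaching 45 but not 50, conditional on being alive at 40: (l_45 − l_50) / l_40.
= (54,919 − 52,874) / 58,082 = 2,045 / 58,082 = 0.035209.

0.0352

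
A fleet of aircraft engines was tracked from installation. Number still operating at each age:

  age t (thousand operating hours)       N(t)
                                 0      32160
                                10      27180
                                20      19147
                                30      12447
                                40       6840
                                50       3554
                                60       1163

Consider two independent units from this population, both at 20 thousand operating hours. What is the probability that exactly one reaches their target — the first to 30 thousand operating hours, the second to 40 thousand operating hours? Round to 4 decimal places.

0.5429

p₁ = N(30)/N(20) = 12447/19147 = 0.650076; p₂ = N(40)/N(20) = 6840/19147 = 0.357236.
P(exactly one) = p₁(1−p₂) + (1−p₁)p₂ = 0.417845 + 0.125005 = 0.542851.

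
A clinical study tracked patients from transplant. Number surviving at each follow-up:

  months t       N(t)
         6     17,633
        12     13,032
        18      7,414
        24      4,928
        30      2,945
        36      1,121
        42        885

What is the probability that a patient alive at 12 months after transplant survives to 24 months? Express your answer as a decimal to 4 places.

The conditional survival probability is N(24)/N(12) = 4,928/13,032 = 0.378146.

0.3781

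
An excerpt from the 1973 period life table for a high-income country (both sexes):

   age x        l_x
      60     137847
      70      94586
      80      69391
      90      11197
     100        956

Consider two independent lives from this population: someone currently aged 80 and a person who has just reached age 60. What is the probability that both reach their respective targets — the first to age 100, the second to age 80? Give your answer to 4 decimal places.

p₁ = l_100/l_80 = 956/69391 = 0.013777; p₂ = l_80/l_60 = 69391/137847 = 0.503391.
P(both) = p₁ × p₂ = 0.013777 × 0.503391 = 0.006935.

0.0069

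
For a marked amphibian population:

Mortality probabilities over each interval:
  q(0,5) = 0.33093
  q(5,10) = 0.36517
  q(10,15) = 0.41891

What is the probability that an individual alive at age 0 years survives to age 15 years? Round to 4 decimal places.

0.2468

Chaining the interval survival probabilities: (1 − 0.33093) × (1 − 0.36517) × (1 − 0.41891).
= 0.66907 × 0.63483 × 0.58109 = 0.246815.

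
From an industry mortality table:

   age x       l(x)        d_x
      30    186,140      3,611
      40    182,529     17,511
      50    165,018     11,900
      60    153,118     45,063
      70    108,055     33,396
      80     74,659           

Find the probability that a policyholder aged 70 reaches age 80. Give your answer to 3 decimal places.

0.691

The conditional survival probability is l(80)/l(70) = 74,659/108,055 = 0.690935.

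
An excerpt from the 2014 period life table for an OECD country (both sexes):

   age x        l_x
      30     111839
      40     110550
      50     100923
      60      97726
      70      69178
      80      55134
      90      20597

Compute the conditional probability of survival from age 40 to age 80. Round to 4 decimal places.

The conditional survival probability is l_80/l_40 = 55134/110550 = 0.498725.

0.4987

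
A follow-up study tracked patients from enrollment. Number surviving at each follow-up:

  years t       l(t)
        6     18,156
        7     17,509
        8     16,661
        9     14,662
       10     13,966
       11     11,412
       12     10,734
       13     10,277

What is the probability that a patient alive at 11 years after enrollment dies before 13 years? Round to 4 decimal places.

0.0995

P(die before 13 | alive at 11) = 1 − l(13)/l(11) = 1 − 10,277/11,412 = (1,135)/11,412 = 0.099457.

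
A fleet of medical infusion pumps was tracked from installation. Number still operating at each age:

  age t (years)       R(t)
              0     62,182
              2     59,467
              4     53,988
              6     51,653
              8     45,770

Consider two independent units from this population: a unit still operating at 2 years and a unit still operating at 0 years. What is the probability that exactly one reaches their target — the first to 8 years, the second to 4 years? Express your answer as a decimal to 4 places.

p₁ = R(8)/R(2) = 45,770/59,467 = 0.769671; p₂ = R(4)/R(0) = 53,988/62,182 = 0.868226.
P(exactly one) = p₁(1−p₂) + (1−p₁)p₂ = 0.101423 + 0.199978 = 0.301400.

0.3014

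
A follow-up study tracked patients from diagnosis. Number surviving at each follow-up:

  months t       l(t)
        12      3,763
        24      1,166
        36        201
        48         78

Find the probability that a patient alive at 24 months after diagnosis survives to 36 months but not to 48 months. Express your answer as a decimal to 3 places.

This is the probability of reaching 36 but not 48, conditional on being alive at 24: (l(36) − l(48)) / l(24).
= (201 − 78) / 1,166 = 123 / 1,166 = 0.105489.

0.105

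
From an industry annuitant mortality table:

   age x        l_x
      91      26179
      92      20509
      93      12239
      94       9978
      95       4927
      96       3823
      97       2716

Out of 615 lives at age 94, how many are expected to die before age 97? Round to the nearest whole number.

448

The relevant probability is 1 − 2716/9978 = 0.727801.
Expected number = 615 × 0.727801 = 448.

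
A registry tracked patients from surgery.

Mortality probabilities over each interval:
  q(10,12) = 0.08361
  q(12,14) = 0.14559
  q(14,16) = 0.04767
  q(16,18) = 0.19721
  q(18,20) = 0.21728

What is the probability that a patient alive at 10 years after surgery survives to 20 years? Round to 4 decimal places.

P(survive 10→20) = (1 − 0.08361) × (1 − 0.14559) × (1 − 0.04767) × (1 − 0.19721) × (1 − 0.21728).
= 0.91639 × 0.85441 × 0.95233 × 0.80279 × 0.78272 = 0.468536.

0.4685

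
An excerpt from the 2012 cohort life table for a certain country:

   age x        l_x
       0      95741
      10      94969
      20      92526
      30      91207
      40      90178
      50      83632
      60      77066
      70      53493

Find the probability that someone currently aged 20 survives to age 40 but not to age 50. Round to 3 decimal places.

We want 20|10q20 = (l_40 − l_50)/l_20.
This is the probability of reaching 40 but not 50, conditional on being alive at 20: (l_40 − l_50) / l_20.
= (90178 − 83632) / 92526 = 6546 / 92526 = 0.070748.

0.071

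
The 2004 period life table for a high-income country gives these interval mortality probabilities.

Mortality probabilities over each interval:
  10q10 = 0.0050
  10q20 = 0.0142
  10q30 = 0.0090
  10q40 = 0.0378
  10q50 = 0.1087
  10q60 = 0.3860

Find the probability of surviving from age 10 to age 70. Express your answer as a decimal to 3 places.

60p10 = (1 − 0.0050) × (1 − 0.0142) × (1 − 0.0090) × (1 − 0.0378) × (1 − 0.1087) × (1 − 0.3860).
= 0.9950 × 0.9858 × 0.9910 × 0.9622 × 0.8913 × 0.6140 = 0.511851.

0.512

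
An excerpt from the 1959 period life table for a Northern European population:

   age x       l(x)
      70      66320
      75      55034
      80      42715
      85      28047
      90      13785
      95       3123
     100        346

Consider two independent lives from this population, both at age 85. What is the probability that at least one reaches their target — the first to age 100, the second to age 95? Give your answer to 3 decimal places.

p₁ = l(100)/l(85) = 346/28047 = 0.012336; p₂ = l(95)/l(85) = 3123/28047 = 0.111349.
P(at least one) = 1 − (1−p₁)(1−p₂) = 1 − 0.987664 × 0.888651 = 0.122311.

0.122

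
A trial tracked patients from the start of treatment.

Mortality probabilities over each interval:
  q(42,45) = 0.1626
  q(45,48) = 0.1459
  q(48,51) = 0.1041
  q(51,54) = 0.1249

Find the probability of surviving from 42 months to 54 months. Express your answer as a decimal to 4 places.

P(survive 42→54) = (1 − 0.1626) × (1 − 0.1459) × (1 − 0.1041) × (1 − 0.1249).
= 0.8374 × 0.8541 × 0.8959 × 0.8751 = 0.560737.

0.5607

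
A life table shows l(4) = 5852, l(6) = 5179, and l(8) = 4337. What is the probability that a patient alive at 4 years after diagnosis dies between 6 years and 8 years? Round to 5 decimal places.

This is the probability of reaching 6 but not 8, conditional on being alive at 4: (l(6) − l(8)) / l(4).
= (5179 − 4337) / 5852 = 842 / 5852 = 0.143882.

0.14388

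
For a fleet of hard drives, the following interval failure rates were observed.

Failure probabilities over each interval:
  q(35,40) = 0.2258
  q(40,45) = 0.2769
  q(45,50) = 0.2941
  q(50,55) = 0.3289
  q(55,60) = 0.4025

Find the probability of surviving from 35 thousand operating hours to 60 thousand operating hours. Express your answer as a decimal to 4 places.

0.1585

The overall survival probability is (1 − 0.2258) × (1 − 0.2769) × (1 − 0.2941) × (1 − 0.3289) × (1 − 0.4025).
= 0.7742 × 0.7231 × 0.7059 × 0.6711 × 0.5975 = 0.158460.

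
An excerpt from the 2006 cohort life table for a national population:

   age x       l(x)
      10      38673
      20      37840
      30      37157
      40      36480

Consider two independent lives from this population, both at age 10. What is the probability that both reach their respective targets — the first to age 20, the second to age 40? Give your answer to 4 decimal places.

p₁ = l(20)/l(10) = 37840/38673 = 0.978460; p₂ = l(40)/l(10) = 36480/38673 = 0.943294.
P(both) = p₁ × p₂ = 0.978460 × 0.943294 = 0.922975.

0.9230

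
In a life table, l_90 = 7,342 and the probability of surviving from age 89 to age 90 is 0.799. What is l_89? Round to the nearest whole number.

9189

l_89 = l_90 / p = 7,342 / 0.799 = 9189.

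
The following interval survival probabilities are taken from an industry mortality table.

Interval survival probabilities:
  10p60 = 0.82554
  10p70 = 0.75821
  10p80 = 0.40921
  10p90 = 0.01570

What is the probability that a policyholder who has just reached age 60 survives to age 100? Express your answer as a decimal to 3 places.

0.004

Survival from 60 to 100 is the product of surviving each interval: 0.82554 × 0.75821 × 0.40921 × 0.01570.
= 0.004021.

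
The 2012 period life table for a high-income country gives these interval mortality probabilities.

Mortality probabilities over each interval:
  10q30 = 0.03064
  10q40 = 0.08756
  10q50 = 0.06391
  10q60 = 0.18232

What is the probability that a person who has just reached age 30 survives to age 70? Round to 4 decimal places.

0.6770

Chaining the interval survival probabilities: (1 − 0.03064) × (1 − 0.08756) × (1 − 0.06391) × (1 − 0.18232).
= 0.96936 × 0.91244 × 0.93609 × 0.81768 = 0.677003.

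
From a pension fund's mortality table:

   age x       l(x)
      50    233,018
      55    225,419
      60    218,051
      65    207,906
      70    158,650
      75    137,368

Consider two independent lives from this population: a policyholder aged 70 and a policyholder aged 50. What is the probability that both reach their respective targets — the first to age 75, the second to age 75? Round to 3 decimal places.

0.510

p₁ = l(75)/l(70) = 137,368/158,650 = 0.865856; p₂ = l(75)/l(50) = 137,368/233,018 = 0.589517.
P(both) = p₁ × p₂ = 0.865856 × 0.589517 = 0.510437.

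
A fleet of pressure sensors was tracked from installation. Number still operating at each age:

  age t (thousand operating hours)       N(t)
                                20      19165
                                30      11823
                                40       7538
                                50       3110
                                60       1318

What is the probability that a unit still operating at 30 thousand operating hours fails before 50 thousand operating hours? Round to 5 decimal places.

P(fail before 50 | operational at 30) = 1 − N(50)/N(30) = 1 − 3110/11823 = (8713)/11823 = 0.736953.

0.73695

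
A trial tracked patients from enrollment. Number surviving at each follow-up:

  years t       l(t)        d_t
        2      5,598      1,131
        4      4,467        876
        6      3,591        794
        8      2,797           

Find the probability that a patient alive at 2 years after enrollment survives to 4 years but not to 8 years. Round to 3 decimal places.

0.298

This is the probability of reaching 4 but not 8, conditional on being alive at 2: (l(4) − l(8)) / l(2).
= (4,467 − 2,797) / 5,598 = 1,670 / 5,598 = 0.298321.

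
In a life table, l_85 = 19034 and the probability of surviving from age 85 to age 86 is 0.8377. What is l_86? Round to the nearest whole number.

l_86 = l_85 × p = 19034 × 0.8377 = 15945.

15945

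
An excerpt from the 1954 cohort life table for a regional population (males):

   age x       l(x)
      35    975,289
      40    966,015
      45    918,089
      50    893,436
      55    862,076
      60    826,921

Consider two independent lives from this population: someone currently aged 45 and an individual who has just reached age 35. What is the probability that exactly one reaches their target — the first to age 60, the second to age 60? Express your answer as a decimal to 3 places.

p₁ = l(60)/l(45) = 826,921/918,089 = 0.900698; p₂ = l(60)/l(35) = 826,921/975,289 = 0.847873.
P(exactly one) = p₁(1−p₂) + (1−p₁)p₂ = 0.137020 + 0.084195 = 0.221216.

0.221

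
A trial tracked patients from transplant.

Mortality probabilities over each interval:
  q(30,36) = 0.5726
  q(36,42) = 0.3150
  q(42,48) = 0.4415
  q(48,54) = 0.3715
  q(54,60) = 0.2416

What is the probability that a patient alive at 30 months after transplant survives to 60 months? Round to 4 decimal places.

0.0779

Chaining the interval survival probabilities: (1 − 0.5726) × (1 − 0.3150) × (1 − 0.4415) × (1 − 0.3715) × (1 − 0.2416).
= 0.4274 × 0.6850 × 0.5585 × 0.6285 × 0.7584 = 0.077938.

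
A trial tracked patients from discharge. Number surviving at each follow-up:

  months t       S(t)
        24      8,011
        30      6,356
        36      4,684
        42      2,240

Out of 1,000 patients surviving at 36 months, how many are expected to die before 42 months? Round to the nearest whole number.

The relevant probability is 1 − 2,240/4,684 = 0.521776.
Expected number = 1,000 × 0.521776 = 522.

522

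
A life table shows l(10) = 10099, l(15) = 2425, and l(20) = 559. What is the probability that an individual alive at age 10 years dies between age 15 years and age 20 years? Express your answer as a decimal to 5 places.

This is the probability of reaching 15 but not 20, conditional on being alive at 10: (l(15) − l(20)) / l(10).
= (2425 − 559) / 10099 = 1866 / 10099 = 0.184771.

0.18477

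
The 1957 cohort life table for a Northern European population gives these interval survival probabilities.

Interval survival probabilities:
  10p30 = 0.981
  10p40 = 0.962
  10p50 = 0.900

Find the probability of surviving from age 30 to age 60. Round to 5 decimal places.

0.84935

The overall survival probability is 0.981 × 0.962 × 0.900.
= 0.849350.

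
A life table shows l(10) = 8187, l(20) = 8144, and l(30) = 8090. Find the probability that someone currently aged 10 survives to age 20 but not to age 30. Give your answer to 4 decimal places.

0.0066

This is the probability of reaching 20 but not 30, conditional on being alive at 10: (l(20) − l(30)) / l(10).
= (8144 − 8090) / 8187 = 54 / 8187 = 0.006596.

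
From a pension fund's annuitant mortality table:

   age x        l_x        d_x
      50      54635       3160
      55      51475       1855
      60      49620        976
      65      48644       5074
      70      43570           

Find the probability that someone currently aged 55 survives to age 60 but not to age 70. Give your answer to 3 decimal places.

0.118

We want 5|10q55 = (l_60 − l_70)/l_55.
This is the probability of reaching 60 but not 70, conditional on being alive at 55: (l_60 − l_70) / l_55.
= (49620 − 43570) / 51475 = 6050 / 51475 = 0.117533.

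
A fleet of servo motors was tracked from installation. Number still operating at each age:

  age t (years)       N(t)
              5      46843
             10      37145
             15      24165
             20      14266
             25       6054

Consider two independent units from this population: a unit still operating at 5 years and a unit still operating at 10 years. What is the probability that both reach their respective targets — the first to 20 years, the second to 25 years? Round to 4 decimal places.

p₁ = N(20)/N(5) = 14266/46843 = 0.304549; p₂ = N(25)/N(10) = 6054/37145 = 0.162983.
P(both) = p₁ × p₂ = 0.304549 × 0.162983 = 0.049636.

0.0496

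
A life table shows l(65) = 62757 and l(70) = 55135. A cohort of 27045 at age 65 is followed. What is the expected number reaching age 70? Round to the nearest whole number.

23760

The relevant probability is 55135/62757 = 0.878547.
Expected number = 27045 × 0.878547 = 23760.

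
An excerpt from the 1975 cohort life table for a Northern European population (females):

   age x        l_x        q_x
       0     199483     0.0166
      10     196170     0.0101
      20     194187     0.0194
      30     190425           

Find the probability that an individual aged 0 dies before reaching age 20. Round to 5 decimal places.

0.02655

P(die before 20 | alive at 0) = 1 − l_20/l_0 = 1 − 194187/199483 = (5296)/199483 = 0.026549.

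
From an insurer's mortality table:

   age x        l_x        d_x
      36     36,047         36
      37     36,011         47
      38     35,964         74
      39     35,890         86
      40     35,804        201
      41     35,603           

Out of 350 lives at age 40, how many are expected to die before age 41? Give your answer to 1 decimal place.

The relevant probability is 1 − 35,603/35,804 = 0.005614.
Expected number = 350 × 0.005614 = 2.0.

2.0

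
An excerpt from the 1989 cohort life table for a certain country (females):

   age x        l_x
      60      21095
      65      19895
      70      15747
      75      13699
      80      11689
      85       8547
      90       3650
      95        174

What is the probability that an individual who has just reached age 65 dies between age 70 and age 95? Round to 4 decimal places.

0.7828

We want 5|25q65 = (l_70 − l_95)/l_65.
This is the probability of reaching 70 but not 95, conditional on being alive at 65: (l_70 − l_95) / l_65.
= (15747 − 174) / 19895 = 15573 / 19895 = 0.782759.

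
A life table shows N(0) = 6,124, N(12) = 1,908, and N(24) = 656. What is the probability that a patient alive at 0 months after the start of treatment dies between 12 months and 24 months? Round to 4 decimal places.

0.2044

This is the probability of reaching 12 but not 24, conditional on being alive at 0: (N(12) − N(24)) / N(0).
= (1,908 − 656) / 6,124 = 1,252 / 6,124 = 0.204442.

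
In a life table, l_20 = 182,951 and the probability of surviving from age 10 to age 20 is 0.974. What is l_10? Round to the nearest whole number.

187835

l_10 = l_20 / p = 182,951 / 0.974 = 187835.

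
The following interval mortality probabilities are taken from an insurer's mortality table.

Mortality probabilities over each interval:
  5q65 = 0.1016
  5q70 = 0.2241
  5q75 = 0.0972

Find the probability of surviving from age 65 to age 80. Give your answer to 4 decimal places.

The overall survival probability is (1 − 0.1016) × (1 − 0.2241) × (1 − 0.0972).
= 0.8984 × 0.7759 × 0.9028 = 0.629313.

0.6293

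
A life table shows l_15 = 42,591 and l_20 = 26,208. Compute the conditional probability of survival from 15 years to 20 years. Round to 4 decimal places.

0.6153

The conditional survival probability is l_20/l_15 = 26,208/42,591 = 0.615341.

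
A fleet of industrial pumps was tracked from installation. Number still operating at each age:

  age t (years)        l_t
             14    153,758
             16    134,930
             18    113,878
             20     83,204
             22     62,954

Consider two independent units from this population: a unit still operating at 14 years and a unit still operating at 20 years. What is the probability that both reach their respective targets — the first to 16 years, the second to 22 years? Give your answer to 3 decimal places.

p₁ = l_16/l_14 = 134,930/153,758 = 0.877548; p₂ = l_22/l_20 = 62,954/83,204 = 0.756622.
P(both) = p₁ × p₂ = 0.877548 × 0.756622 = 0.663972.

0.664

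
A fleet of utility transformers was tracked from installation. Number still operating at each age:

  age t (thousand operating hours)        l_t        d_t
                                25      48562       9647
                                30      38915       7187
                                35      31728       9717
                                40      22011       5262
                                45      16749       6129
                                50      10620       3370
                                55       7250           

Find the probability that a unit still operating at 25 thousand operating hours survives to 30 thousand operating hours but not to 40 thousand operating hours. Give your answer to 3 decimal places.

0.348

This is the probability of reaching 30 but not 40, conditional on being operational at 25: (l_30 − l_40) / l_25.
= (38915 − 22011) / 48562 = 16904 / 48562 = 0.348091.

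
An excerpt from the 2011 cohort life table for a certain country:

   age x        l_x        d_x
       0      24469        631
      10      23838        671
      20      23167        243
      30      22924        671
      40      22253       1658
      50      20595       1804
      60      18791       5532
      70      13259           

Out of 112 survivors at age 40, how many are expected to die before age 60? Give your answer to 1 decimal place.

The relevant probability is 1 − 18791/22253 = 0.155575.
Expected number = 112 × 0.155575 = 17.4.

17.4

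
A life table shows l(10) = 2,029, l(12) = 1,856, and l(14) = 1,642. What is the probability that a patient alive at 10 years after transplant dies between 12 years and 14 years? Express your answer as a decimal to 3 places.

0.105

This is the probability of reaching 12 but not 14, conditional on being alive at 10: (l(12) − l(14)) / l(10).
= (1,856 − 1,642) / 2,029 = 214 / 2,029 = 0.105471.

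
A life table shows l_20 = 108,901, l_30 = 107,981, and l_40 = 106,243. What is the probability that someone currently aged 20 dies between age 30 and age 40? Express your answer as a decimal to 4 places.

We want 10|10q20 = (l_30 − l_40)/l_20.
This is the probability of reaching 30 but not 40, conditional on being alive at 20: (l_30 − l_40) / l_20.
= (107,981 − 106,243) / 108,901 = 1,738 / 108,901 = 0.015959.

0.0160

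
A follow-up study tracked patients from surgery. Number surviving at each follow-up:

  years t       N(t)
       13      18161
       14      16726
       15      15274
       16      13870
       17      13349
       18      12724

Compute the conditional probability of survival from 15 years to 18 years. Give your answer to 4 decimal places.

0.8330

The conditional survival probability is N(18)/N(15) = 12724/15274 = 0.833050.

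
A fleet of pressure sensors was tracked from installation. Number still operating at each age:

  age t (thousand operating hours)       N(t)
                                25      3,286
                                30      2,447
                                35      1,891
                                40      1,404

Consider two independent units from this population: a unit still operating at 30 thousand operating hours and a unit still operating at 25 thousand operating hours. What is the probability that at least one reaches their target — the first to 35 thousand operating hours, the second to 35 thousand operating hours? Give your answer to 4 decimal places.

0.9035

p₁ = N(35)/N(30) = 1,891/2,447 = 0.772783; p₂ = N(35)/N(25) = 1,891/3,286 = 0.575472.
P(at least one) = 1 − (1−p₁)(1−p₂) = 1 − 0.227217 × 0.424528 = 0.903540.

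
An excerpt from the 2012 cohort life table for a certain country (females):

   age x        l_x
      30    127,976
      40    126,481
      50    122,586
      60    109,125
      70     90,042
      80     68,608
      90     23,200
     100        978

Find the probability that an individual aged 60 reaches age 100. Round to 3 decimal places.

0.009

The conditional survival probability is l_100/l_60 = 978/109,125 = 0.008962.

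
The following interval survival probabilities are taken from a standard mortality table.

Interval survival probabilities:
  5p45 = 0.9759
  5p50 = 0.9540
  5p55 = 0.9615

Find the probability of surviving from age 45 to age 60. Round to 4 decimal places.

0.8952

15p45 = 0.9759 × 0.9540 × 0.9615.
= 0.895165.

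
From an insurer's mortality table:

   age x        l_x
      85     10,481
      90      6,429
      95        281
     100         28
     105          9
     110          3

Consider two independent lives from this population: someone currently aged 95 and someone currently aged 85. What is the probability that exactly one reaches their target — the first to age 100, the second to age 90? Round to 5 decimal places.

p₁ = l_100/l_95 = 28/281 = 0.099644; p₂ = l_90/l_85 = 6,429/10,481 = 0.613396.
P(exactly one) = p₁(1−p₂) + (1−p₁)p₂ = 0.038523 + 0.552275 = 0.590798.

0.59080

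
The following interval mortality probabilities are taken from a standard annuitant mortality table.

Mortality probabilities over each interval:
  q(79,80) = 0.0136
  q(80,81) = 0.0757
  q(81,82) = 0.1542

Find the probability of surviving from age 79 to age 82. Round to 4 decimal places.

The overall survival probability is (1 − 0.0136) × (1 − 0.0757) × (1 − 0.1542).
= 0.9864 × 0.9243 × 0.8458 = 0.771141.

0.7711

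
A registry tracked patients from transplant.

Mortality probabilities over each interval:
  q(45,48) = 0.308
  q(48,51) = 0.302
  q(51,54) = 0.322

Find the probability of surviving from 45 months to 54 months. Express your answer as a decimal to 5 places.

Chaining the interval survival probabilities: (1 − 0.308) × (1 − 0.302) × (1 − 0.322).
= 0.692 × 0.698 × 0.678 = 0.327485.

0.32748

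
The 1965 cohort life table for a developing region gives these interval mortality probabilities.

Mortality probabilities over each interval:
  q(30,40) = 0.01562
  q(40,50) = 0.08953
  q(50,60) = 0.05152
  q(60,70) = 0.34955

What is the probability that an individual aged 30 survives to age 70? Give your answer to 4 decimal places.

The overall survival probability is (1 − 0.01562) × (1 − 0.08953) × (1 − 0.05152) × (1 − 0.34955).
= 0.98438 × 0.91047 × 0.94848 × 0.65045 = 0.552930.

0.5529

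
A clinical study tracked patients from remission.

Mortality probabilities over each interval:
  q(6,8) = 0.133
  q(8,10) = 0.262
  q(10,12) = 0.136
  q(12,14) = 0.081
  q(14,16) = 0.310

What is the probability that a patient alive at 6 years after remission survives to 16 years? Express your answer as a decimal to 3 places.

Chaining the interval survival probabilities: (1 − 0.133) × (1 − 0.262) × (1 − 0.136) × (1 − 0.081) × (1 − 0.310).
= 0.867 × 0.738 × 0.864 × 0.919 × 0.690 = 0.350553.

0.351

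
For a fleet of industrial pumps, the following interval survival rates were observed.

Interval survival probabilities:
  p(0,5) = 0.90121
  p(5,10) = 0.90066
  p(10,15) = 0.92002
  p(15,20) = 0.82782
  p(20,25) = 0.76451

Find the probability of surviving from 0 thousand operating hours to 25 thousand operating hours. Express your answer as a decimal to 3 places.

The overall survival probability is 0.90121 × 0.90066 × 0.92002 × 0.82782 × 0.76451.
= 0.472610.

0.473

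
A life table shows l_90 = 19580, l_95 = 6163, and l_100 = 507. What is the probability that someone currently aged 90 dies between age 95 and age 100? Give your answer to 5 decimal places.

This is the probability of reaching 95 but not 100, conditional on being alive at 90: (l_95 − l_100) / l_90.
= (6163 − 507) / 19580 = 5656 / 19580 = 0.288866.

0.28887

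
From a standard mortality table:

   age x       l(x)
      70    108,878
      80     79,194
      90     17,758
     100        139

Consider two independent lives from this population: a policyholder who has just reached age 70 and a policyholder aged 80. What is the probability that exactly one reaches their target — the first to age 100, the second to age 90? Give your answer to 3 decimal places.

0.225

p₁ = l(100)/l(70) = 139/108,878 = 0.001277; p₂ = l(90)/l(80) = 17,758/79,194 = 0.224234.
P(exactly one) = p₁(1−p₂) + (1−p₁)p₂ = 0.000991 + 0.223948 = 0.224938.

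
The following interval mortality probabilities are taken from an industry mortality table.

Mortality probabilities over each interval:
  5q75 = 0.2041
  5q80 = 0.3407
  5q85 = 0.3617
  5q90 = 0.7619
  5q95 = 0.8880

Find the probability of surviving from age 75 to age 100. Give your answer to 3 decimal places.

The overall survival probability is (1 − 0.2041) × (1 − 0.3407) × (1 − 0.3617) × (1 − 0.7619) × (1 − 0.8880).
= 0.7959 × 0.6593 × 0.6383 × 0.2381 × 0.1120 = 0.008932.

0.009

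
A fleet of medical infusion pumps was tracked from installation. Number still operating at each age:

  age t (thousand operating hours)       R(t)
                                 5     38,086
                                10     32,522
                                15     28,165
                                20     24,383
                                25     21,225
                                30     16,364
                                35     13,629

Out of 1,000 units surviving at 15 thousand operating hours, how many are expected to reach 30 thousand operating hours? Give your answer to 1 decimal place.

581.0

The relevant probability is 16,364/28,165 = 0.581005.
Expected number = 1,000 × 0.581005 = 581.0.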